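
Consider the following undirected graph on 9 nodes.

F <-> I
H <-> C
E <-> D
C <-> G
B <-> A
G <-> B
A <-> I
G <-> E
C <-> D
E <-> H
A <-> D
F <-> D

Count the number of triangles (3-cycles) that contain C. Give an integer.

C's neighbors are D, G, and H, but none of them are tied to each other, so no triangle contains C.

0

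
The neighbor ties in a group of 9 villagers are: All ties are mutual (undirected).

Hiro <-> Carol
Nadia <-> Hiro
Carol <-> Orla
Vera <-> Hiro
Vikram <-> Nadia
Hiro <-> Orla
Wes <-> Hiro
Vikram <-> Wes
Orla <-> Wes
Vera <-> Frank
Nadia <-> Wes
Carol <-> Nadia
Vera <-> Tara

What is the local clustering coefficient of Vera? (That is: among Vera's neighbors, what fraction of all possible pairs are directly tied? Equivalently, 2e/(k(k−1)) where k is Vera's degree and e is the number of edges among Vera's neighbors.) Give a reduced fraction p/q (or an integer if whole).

Vera's neighbors: Frank, Hiro, and Tara (k = 3).
Possible neighbor pairs: C(3,2) = 3. Edges among them: none → e = 0.
Clustering(Vera) = 0/3 = 0.

0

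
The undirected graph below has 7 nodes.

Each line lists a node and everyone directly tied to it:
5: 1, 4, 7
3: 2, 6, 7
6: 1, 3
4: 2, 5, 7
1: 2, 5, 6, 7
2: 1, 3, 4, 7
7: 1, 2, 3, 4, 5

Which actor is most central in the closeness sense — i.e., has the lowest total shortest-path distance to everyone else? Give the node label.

Farness (sum of distances to all others) for each node — 1:8, 2:8, 3:9, 4:10, 5:9, 6:11, 7:7.
The smallest farness is 7, for 7, so 7 has the highest closeness.

7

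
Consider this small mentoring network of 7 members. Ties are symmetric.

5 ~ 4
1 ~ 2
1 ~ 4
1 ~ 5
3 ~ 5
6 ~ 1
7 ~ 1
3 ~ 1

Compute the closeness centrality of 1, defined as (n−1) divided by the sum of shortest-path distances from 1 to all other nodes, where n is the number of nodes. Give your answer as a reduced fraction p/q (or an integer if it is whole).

1

Distances from 1: 2:1, 3:1, 4:1, 5:1, 6:1, 7:1. Sum = 6.
n = 7, so closeness = 6/6 = 1.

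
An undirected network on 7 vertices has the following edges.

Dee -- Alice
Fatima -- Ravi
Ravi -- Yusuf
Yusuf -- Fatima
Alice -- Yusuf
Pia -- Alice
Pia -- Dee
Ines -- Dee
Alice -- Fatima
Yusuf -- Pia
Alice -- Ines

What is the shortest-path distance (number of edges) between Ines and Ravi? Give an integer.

3

One shortest route is Ines – Alice – Fatima – Ravi, which uses 3 edges, and at distance 2 from Ines we only reach {Fatima, Pia, Yusuf}, which does not include Ravi. So d(Ines,Ravi) = 3.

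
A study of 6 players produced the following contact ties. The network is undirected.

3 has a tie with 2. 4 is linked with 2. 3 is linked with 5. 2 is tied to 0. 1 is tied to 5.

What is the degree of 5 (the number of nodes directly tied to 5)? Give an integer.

2

5 is directly tied to 1 and 3. That is 2 neighbors, so the degree of 5 is 2.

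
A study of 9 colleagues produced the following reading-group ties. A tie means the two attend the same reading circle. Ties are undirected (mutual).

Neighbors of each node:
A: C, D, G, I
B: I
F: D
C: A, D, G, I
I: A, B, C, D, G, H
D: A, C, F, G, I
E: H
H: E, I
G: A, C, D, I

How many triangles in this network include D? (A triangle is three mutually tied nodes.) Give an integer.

D's neighbors: A, C, F, G, and I.
Neighbor pairs that are themselves tied: D–A–C; D–A–G; D–A–I; D–C–G; D–C–I; D–G–I. Each forms one triangle with D, for 6 in total.

6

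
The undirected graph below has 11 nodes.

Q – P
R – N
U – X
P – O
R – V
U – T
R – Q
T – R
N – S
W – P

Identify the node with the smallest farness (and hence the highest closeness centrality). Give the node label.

R

Farness (sum of distances to all others) for each node — N:26, O:36, P:27, Q:22, R:19, S:35, T:24, U:31, V:28, W:36, X:40.
The smallest farness is 19, for R, so R has the highest closeness.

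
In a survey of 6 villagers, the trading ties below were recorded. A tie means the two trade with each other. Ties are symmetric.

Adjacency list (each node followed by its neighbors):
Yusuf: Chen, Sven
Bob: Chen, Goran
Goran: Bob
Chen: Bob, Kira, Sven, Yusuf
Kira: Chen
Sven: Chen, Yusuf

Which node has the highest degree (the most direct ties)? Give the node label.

Chen

Degrees — Bob:2, Chen:4, Goran:1, Kira:1, Sven:2, Yusuf:2.
The maximum is 4, attained only by Chen.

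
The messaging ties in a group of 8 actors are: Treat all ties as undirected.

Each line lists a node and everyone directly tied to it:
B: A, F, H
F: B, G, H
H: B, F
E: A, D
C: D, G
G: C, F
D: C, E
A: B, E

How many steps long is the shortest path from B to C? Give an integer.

3

One shortest route is B – F – G – C, which uses 3 edges, and at distance 2 from B we only reach {E, G}, which does not include C. So d(B,C) = 3.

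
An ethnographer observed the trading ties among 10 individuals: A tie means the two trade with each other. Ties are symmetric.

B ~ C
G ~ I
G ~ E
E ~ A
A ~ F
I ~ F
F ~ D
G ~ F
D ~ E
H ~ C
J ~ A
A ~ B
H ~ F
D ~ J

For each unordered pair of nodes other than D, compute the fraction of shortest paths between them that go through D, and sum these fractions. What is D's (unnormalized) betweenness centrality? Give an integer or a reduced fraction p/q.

19/6

Pairs whose geodesics pass through D — H–E: 1/3; H–J: 1/2; F–E: 1/3; F–J: 1/2; I–J: 1/2; G–J: 2/4; E–J: 1/2.
All other pairs contribute 0.
Summing the contributions gives betweenness(D) = 19/6.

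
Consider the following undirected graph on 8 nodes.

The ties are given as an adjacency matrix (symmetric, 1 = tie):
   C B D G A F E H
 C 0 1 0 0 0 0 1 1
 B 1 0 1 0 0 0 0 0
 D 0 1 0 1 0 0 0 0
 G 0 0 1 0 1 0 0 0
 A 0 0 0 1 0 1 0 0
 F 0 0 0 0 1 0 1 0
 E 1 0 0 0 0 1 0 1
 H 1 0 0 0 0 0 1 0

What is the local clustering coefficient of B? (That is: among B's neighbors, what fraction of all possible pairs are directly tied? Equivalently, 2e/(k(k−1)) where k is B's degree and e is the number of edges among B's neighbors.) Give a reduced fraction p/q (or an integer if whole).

0

B's neighbors: C and D (k = 2).
Possible neighbor pairs: C(2,2) = 1. Edges among them: none → e = 0.
Clustering(B) = 0/1.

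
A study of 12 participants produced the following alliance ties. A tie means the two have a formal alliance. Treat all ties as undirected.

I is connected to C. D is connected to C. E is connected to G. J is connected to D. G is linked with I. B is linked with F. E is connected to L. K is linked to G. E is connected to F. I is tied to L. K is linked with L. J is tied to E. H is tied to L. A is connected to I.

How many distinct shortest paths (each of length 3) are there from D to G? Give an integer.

2

The shortest distance is 3. The length-3 paths are: D–C–I–G; D–J–E–G.
That gives 2 distinct shortest paths.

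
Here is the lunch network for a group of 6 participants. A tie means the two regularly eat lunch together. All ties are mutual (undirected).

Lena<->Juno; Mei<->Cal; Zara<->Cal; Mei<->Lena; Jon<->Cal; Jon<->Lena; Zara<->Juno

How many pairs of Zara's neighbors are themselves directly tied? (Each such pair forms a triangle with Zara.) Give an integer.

Zara's neighbors are Cal and Juno, but none of them are tied to each other, so no triangle contains Zara.

0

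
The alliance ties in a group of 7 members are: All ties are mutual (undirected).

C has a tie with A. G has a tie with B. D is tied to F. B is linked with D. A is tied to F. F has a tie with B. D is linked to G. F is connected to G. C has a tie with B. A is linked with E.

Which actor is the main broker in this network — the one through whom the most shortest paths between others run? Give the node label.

Unnormalized betweenness of each node: A:11/2, B:5/2, C:1, D:0, E:0, F:5, G:0.
A has the largest value, 11/2, making it the main broker — the node through which the most shortest paths run.

A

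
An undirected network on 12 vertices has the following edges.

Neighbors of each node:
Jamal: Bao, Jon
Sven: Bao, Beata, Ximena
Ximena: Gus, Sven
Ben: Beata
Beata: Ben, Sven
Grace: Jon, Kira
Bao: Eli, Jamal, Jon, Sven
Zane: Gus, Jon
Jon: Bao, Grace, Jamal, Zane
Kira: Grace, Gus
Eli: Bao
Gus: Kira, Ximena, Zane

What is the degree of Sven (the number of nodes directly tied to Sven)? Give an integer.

3

Sven is directly tied to Bao, Beata, and Ximena. That is 3 neighbors, so the degree of Sven is 3.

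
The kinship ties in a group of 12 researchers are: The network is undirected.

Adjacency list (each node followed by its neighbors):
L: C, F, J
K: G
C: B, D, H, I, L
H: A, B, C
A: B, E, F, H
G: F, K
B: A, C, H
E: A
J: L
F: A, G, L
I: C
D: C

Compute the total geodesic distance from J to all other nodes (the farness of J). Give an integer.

31

Distances from J: A:3, B:3, C:2, D:3, E:4, F:2, G:3, H:3, I:3, K:4, L:1.
Sum = 3 + 3 + 2 + 3 + 4 + 2 + 3 + 3 + 3 + 4 + 1 = 31.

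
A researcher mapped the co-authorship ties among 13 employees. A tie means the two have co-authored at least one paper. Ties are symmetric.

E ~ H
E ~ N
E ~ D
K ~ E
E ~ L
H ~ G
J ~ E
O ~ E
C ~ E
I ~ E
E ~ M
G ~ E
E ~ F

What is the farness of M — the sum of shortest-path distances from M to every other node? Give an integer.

Distances from M: C:2, D:2, E:1, F:2, G:2, H:2, I:2, J:2, K:2, L:2, N:2, O:2.
Sum = 2 + 2 + 1 + 2 + 2 + 2 + 2 + 2 + 2 + 2 + 2 + 2 = 23.

23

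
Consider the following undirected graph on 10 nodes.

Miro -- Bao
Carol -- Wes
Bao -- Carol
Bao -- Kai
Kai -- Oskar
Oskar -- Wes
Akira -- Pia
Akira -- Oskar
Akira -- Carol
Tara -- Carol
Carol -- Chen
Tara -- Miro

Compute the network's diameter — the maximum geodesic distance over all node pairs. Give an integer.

Eccentricity of each node (its greatest distance to any other): Akira:3, Bao:3, Carol:2, Chen:3, Kai:3, Miro:4, Oskar:3, Pia:4, Tara:3, Wes:3.
The maximum eccentricity is 4, realized for instance by the pair Pia–Miro via Pia – Akira – Carol – Tara – Miro. So the diameter is 4.

4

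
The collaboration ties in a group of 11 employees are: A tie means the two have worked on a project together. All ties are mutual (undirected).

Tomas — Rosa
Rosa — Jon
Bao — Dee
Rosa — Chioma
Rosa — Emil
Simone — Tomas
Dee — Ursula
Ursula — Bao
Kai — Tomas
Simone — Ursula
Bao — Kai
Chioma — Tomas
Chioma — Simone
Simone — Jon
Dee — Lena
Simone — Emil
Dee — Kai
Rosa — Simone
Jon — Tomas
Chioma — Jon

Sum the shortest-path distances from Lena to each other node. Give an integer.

29

Distances from Lena: Bao:2, Chioma:4, Dee:1, Emil:4, Jon:4, Kai:2, Rosa:4, Simone:3, Tomas:3, Ursula:2.
Sum = 2 + 4 + 1 + 4 + 4 + 2 + 4 + 3 + 3 + 2 = 29.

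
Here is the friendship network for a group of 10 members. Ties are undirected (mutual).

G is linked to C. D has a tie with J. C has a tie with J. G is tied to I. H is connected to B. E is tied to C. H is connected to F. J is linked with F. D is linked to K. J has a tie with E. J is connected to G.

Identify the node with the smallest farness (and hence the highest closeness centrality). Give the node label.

J

Farness (sum of distances to all others) for each node — B:32, C:19, D:20, E:21, F:18, G:19, H:24, I:27, J:14, K:28.
The smallest farness is 14, for J, so J has the highest closeness.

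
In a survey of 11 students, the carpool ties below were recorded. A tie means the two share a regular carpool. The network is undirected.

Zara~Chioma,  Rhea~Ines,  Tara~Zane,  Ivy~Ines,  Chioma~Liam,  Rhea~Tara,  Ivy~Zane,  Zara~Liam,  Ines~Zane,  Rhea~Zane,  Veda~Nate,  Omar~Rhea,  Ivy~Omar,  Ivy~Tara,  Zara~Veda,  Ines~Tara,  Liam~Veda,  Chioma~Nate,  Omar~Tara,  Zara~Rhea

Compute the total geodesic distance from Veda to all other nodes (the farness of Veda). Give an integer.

23

Distances from Veda: Chioma:2, Ines:3, Ivy:4, Liam:1, Nate:1, Omar:3, Rhea:2, Tara:3, Zane:3, Zara:1.
Sum = 2 + 3 + 4 + 1 + 1 + 3 + 2 + 3 + 3 + 1 = 23.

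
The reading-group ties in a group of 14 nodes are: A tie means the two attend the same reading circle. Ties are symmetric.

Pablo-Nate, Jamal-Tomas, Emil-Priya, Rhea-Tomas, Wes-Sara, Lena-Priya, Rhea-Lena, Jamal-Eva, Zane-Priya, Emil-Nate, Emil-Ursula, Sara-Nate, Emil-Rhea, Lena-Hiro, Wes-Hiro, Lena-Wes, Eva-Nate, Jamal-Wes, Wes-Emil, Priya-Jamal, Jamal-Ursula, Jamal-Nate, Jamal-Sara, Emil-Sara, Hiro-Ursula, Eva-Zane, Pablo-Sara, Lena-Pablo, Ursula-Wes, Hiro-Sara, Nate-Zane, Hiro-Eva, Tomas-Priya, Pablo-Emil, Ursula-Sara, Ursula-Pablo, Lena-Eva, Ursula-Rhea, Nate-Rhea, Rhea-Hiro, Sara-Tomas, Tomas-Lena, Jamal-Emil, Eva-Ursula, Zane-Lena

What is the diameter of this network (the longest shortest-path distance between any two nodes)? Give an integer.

Eccentricity of each node (its greatest distance to any other): Emil:2, Eva:2, Hiro:2, Jamal:2, Lena:2, Nate:2, Pablo:2, Priya:2, Rhea:2, Sara:2, Tomas:2, Ursula:2, Wes:2, Zane:2.
The maximum eccentricity is 2, realized for instance by the pair Emil–Zane via Emil – Nate – Zane. So the diameter is 2.

2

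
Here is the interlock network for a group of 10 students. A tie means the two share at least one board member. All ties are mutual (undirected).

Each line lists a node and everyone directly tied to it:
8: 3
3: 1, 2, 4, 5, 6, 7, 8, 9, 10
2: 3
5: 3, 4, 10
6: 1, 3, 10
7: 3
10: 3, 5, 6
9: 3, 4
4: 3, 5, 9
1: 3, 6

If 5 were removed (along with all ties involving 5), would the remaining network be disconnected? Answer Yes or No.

No

Even without 5, every remaining node can still reach every other (the residual graph is connected), so 5 is not a cut vertex.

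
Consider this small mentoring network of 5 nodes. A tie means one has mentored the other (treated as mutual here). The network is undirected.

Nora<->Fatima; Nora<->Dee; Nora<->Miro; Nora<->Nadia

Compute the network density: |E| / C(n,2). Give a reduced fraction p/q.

There are 4 edges and 5 nodes, so the maximum possible is C(5,2) = 10.
Density = 4/10 = 2/5.

2/5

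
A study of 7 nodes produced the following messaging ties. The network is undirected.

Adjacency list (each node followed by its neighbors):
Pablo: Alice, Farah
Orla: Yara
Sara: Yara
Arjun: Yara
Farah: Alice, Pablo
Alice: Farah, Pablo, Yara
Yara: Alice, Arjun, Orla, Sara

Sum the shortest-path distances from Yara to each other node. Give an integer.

8

Distances from Yara: Alice:1, Arjun:1, Farah:2, Orla:1, Pablo:2, Sara:1.
Sum = 1 + 1 + 2 + 1 + 2 + 1 = 8.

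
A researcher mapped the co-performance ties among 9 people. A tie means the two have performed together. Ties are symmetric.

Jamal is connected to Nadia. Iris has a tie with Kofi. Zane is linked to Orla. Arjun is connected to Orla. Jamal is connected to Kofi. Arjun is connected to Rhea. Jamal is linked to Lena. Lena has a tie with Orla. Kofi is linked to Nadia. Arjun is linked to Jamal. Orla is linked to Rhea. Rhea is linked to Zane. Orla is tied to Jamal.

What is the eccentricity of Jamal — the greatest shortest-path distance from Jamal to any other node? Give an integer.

Distances from Jamal: Arjun:1, Iris:2, Kofi:1, Lena:1, Nadia:1, Orla:1, Rhea:2, Zane:2.
The largest is 2 (to Rhea, Zane, and Iris), so the eccentricity of Jamal is 2.

2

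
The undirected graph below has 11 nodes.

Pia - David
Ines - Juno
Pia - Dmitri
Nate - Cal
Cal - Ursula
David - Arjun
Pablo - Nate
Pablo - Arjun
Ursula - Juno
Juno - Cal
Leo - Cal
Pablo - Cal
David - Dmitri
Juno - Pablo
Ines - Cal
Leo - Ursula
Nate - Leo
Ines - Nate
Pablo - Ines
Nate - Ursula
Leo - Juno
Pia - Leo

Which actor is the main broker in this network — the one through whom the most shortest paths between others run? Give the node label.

Unnormalized betweenness of each node: Arjun:5, Cal:59/20, David:15/4, Dmitri:0, Ines:1/5, Juno:11/4, Leo:66/5, Nate:11/4, Pablo:87/10, Pia:19/2, Ursula:1/5.
Leo has the largest value, 66/5, making it the main broker — the node through which the most shortest paths run.

Leo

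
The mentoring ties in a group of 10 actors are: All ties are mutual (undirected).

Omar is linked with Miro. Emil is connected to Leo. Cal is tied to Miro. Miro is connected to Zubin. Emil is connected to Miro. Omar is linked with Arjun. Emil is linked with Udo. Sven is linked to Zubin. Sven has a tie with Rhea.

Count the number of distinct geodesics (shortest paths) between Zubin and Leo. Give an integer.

The shortest distance is 3, and the only length-3 path is Zubin–Miro–Emil–Leo. So there is exactly 1 shortest path.

1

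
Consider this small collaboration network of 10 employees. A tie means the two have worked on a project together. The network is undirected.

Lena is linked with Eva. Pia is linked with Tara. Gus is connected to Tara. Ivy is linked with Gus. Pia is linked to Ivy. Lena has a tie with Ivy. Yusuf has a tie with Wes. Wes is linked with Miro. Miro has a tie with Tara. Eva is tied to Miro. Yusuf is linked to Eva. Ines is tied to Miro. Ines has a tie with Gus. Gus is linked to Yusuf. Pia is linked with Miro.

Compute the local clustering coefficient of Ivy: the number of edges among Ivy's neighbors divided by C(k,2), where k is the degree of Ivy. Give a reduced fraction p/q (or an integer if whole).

Ivy's neighbors: Gus, Lena, and Pia (k = 3).
Possible neighbor pairs: C(3,2) = 3. Edges among them: none → e = 0.
Clustering(Ivy) = 0/3 = 0.

0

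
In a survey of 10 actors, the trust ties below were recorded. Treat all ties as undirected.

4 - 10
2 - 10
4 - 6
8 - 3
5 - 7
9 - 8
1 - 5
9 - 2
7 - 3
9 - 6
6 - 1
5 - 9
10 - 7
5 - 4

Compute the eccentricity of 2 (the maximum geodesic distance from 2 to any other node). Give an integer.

Distances from 2: 1:3, 3:3, 4:2, 5:2, 6:2, 7:2, 8:2, 9:1, 10:1.
The largest is 3 (to 3 and 1), so the eccentricity of 2 is 3.

3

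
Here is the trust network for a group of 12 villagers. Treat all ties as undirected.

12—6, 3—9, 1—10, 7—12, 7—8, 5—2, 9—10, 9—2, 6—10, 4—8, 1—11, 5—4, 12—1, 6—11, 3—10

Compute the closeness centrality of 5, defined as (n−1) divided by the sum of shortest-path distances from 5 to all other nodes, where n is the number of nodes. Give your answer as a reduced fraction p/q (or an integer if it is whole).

11/32

Distances from 5: 1:4, 2:1, 3:3, 4:1, 6:4, 7:3, 8:2, 9:2, 10:3, 11:5, 12:4. Sum = 32.
n = 12, so closeness = 11/32.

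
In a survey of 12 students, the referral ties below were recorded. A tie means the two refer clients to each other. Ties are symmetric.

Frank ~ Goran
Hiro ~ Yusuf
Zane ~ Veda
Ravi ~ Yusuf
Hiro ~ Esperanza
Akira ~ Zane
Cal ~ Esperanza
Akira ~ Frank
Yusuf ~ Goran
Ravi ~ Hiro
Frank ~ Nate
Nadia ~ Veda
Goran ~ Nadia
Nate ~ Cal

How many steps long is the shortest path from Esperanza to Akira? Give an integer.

One shortest route is Esperanza – Cal – Nate – Frank – Akira, which uses 4 edges, and at distance 3 from Esperanza we only reach {Frank, Goran}, which does not include Akira. So d(Esperanza,Akira) = 4.

4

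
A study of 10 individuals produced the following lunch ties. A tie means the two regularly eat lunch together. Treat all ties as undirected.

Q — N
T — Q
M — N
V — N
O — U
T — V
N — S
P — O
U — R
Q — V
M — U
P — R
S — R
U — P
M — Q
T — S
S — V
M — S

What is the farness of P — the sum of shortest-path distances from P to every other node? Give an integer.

Distances from P: M:2, N:3, O:1, Q:3, R:1, S:2, T:3, U:1, V:3.
Sum = 2 + 3 + 1 + 3 + 1 + 2 + 3 + 1 + 3 = 19.

19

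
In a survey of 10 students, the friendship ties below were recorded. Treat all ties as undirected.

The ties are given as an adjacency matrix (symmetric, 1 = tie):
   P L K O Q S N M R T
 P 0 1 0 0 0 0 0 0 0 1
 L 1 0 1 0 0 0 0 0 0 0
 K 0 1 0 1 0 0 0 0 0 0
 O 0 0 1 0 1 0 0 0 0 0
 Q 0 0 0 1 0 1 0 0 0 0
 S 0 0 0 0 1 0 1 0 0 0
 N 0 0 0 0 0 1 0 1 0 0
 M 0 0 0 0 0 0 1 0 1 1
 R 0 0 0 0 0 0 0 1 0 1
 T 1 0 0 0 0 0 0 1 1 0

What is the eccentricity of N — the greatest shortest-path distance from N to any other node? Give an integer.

Distances from N: K:4, L:4, M:1, O:3, P:3, Q:2, R:2, S:1, T:2.
The largest is 4 (to K and L), so the eccentricity of N is 4.

4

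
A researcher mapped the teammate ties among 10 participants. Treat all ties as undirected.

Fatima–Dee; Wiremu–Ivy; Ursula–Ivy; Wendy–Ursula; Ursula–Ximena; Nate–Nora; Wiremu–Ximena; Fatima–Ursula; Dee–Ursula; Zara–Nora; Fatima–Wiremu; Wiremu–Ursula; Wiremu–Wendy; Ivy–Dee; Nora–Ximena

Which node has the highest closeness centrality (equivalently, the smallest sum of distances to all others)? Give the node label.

Farness (sum of distances to all others) for each node — Dee:20, Fatima:20, Ivy:20, Nate:27, Nora:19, Ursula:14, Wendy:21, Wiremu:15, Ximena:15, Zara:27.
The smallest farness is 14, for Ursula, so Ursula has the highest closeness.

Ursula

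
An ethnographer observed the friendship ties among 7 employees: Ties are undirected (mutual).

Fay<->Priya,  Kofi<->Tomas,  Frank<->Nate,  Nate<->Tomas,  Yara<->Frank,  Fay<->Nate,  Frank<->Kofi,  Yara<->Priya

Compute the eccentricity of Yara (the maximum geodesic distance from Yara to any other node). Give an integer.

3

Distances from Yara: Fay:2, Frank:1, Kofi:2, Nate:2, Priya:1, Tomas:3.
The largest is 3 (to Tomas), so the eccentricity of Yara is 3.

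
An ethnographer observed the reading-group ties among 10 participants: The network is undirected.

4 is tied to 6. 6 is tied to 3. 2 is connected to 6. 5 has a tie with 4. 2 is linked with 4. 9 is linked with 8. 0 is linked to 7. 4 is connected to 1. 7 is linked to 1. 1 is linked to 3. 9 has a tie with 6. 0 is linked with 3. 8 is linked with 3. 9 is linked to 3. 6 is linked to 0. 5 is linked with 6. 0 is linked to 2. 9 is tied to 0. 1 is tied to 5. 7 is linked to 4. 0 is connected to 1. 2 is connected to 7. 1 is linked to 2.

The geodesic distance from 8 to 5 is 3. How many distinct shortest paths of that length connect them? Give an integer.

The shortest distance is 3. The length-3 paths are: 8–3–1–5; 8–3–6–5; 8–9–6–5.
That gives 3 distinct shortest paths.

3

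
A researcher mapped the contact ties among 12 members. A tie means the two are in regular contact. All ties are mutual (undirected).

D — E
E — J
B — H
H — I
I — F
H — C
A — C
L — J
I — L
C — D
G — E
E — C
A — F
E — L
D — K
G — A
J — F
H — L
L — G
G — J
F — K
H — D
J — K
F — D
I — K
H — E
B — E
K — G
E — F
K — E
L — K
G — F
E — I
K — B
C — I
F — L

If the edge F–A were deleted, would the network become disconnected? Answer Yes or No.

Even without that edge, F still reaches A via F – G – A, so the network stays connected. Not a bridge.

No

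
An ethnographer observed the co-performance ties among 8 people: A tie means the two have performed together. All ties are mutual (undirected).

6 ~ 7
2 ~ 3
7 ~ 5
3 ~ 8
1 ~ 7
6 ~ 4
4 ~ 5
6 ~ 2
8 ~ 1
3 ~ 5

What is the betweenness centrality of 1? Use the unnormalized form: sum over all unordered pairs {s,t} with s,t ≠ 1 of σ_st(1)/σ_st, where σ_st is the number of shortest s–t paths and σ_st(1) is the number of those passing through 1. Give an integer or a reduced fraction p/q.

Pairs whose geodesics pass through 1 — 6–8: 1/2; 8–7: 1.
All other pairs contribute 0.
Summing the contributions gives betweenness(1) = 3/2.

3/2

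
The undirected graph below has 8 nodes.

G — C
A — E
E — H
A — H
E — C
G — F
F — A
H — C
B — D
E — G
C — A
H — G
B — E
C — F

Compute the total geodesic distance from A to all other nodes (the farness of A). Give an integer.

11

Distances from A: B:2, C:1, D:3, E:1, F:1, G:2, H:1.
Sum = 2 + 1 + 3 + 1 + 1 + 2 + 1 = 11.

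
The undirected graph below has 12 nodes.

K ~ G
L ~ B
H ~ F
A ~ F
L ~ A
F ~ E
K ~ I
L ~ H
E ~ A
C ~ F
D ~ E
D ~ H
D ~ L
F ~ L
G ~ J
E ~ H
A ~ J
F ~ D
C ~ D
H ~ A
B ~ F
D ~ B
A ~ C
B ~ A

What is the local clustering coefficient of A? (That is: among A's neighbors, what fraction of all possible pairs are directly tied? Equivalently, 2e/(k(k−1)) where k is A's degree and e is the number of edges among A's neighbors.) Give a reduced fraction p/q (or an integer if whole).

A's neighbors: B, C, E, F, H, J, and L (k = 7).
Possible neighbor pairs: C(7,2) = 21. Edges among them: B–F, B–L, C–F, E–F, E–H, F–H, F–L, H–L → e = 8.
Clustering(A) = 8/21.

8/21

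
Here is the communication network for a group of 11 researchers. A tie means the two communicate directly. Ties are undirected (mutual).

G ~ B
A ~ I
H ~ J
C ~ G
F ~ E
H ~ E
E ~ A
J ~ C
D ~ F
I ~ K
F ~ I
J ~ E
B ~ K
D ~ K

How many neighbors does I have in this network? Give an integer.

3

I is directly tied to A, F, and K. That is 3 neighbors, so the degree of I is 3.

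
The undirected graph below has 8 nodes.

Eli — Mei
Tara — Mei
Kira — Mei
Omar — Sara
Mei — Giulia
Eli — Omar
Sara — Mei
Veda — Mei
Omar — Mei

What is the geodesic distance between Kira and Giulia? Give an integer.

2

One shortest route is Kira – Mei – Giulia, which uses 2 edges, and Kira and Giulia are not directly tied, so nothing shorter exists. So d(Kira,Giulia) = 2.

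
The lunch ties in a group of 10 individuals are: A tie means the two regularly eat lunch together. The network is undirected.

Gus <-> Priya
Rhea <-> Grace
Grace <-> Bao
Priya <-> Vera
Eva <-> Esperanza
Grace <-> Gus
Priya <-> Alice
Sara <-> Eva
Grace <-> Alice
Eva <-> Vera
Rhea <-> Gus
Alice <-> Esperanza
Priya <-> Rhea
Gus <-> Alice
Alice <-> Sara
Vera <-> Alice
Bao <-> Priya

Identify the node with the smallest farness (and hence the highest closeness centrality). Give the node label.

Farness (sum of distances to all others) for each node — Alice:12, Bao:19, Esperanza:18, Eva:19, Grace:15, Gus:15, Priya:13, Rhea:18, Sara:18, Vera:15.
The smallest farness is 12, for Alice, so Alice has the highest closeness.

Alice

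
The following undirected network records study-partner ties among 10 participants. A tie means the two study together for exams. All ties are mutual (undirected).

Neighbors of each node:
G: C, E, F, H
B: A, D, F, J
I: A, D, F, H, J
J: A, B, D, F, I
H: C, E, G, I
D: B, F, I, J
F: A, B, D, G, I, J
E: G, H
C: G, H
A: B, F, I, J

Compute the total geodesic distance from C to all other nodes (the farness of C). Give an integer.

20

Distances from C: A:3, B:3, D:3, E:2, F:2, G:1, H:1, I:2, J:3.
Sum = 3 + 3 + 3 + 2 + 2 + 1 + 1 + 2 + 3 = 20.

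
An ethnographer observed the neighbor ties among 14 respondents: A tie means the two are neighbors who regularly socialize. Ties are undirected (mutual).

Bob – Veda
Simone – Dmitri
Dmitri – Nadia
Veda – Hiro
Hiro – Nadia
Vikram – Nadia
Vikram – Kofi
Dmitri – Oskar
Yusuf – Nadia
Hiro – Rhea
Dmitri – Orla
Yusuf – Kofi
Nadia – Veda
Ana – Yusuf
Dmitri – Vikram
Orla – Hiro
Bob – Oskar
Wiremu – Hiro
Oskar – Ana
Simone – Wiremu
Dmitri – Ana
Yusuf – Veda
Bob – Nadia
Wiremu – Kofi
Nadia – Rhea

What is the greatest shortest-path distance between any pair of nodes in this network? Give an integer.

Eccentricity of each node (its greatest distance to any other): Ana:3, Bob:3, Dmitri:2, Hiro:3, Kofi:3, Nadia:2, Orla:3, Oskar:3, Rhea:3, Simone:3, Veda:3, Vikram:2, Wiremu:3, Yusuf:3.
The maximum eccentricity is 3, realized for instance by the pair Hiro–Ana via Hiro – Veda – Yusuf – Ana. So the diameter is 3.

3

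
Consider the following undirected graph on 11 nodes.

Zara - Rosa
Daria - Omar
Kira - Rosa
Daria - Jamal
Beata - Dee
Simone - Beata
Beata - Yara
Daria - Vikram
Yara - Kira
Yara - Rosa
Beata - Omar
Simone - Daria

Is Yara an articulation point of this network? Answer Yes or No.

Removing Yara leaves {Kira, Rosa, and Zara} with no path to {Beata, Daria, Dee, Jamal, Omar, Simone, and Vikram}, so the network splits into 2 components. Yara is a cut vertex.

Yes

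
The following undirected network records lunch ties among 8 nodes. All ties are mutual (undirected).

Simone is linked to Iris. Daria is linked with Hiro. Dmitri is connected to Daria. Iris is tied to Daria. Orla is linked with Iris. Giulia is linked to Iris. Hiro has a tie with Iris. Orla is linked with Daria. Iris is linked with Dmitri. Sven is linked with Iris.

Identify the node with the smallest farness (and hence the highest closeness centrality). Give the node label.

Iris

Farness (sum of distances to all others) for each node — Daria:10, Dmitri:12, Giulia:13, Hiro:12, Iris:7, Orla:12, Simone:13, Sven:13.
The smallest farness is 7, for Iris, so Iris has the highest closeness.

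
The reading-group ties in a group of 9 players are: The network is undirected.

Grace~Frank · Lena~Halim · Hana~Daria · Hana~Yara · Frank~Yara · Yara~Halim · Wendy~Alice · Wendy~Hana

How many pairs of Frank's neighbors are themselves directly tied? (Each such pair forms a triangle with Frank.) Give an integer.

0

Frank's neighbors are Grace and Yara, but none of them are tied to each other, so no triangle contains Frank.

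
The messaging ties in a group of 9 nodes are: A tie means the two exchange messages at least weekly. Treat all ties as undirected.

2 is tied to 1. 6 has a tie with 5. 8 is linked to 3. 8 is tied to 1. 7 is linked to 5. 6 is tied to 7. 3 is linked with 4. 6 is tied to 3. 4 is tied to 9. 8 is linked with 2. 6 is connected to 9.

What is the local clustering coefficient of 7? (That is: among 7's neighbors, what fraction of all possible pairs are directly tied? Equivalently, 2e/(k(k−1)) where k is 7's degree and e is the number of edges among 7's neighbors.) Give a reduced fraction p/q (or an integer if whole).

1

7's neighbors: 5 and 6 (k = 2).
Possible neighbor pairs: C(2,2) = 1. Edges among them: 5–6 → e = 1.
Clustering(7) = 1/1.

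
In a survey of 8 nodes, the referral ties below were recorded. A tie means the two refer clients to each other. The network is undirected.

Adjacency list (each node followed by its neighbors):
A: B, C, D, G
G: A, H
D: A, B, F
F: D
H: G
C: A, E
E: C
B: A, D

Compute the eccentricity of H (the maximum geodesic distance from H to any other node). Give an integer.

Distances from H: A:2, B:3, C:3, D:3, E:4, F:4, G:1.
The largest is 4 (to E and F), so the eccentricity of H is 4.

4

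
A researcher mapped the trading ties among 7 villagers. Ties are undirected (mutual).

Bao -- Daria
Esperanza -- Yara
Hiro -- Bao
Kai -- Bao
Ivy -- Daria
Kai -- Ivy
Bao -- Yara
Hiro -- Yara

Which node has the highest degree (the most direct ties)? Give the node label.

Degrees — Bao:4, Daria:2, Esperanza:1, Hiro:2, Ivy:2, Kai:2, Yara:3.
The maximum is 4, attained only by Bao.

Bao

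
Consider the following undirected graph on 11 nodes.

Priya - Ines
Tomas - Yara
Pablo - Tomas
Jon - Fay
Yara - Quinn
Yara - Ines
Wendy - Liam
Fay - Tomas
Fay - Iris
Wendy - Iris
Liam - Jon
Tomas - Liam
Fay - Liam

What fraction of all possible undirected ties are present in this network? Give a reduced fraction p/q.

There are 13 edges and 11 nodes, so the maximum possible is C(11,2) = 55.
Density = 13/55.

13/55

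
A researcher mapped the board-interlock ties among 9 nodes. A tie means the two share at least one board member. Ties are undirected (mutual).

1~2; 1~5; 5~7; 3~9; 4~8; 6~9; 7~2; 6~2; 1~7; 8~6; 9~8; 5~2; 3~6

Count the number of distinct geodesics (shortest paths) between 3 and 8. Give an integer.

2

The shortest distance is 2. The length-2 paths are: 3–9–8; 3–6–8.
That gives 2 distinct shortest paths.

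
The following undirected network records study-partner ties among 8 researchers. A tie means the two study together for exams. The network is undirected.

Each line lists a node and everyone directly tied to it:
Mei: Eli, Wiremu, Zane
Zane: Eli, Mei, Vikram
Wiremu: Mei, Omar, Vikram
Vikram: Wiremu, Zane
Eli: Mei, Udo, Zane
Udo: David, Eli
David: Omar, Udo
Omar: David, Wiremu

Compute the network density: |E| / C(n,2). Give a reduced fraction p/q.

5/14

There are 10 edges and 8 nodes, so the maximum possible is C(8,2) = 28.
Density = 10/28 = 5/14.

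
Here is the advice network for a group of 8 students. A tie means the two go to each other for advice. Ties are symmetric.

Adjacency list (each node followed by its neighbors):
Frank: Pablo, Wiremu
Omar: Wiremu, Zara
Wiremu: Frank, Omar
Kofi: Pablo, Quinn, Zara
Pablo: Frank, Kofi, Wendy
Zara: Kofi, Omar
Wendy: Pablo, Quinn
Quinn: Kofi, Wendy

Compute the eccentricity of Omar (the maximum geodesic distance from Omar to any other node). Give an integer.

Distances from Omar: Frank:2, Kofi:2, Pablo:3, Quinn:3, Wendy:4, Wiremu:1, Zara:1.
The largest is 4 (to Wendy), so the eccentricity of Omar is 4.

4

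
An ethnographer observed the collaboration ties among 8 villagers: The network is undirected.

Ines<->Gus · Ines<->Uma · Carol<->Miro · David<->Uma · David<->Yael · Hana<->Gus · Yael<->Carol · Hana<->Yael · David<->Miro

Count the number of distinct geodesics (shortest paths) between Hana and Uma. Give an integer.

The shortest distance is 3. The length-3 paths are: Hana–Gus–Ines–Uma; Hana–Yael–David–Uma.
That gives 2 distinct shortest paths.

2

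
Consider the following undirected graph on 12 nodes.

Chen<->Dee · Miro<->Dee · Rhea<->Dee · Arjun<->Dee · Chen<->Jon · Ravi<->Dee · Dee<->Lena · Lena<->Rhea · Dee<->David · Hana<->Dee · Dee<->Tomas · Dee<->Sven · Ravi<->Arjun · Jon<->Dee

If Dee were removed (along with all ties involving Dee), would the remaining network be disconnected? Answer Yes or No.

Yes

Removing Dee leaves {Lena and Rhea} with no path to {Hana}, so the network splits into 8 components. Dee is a cut vertex.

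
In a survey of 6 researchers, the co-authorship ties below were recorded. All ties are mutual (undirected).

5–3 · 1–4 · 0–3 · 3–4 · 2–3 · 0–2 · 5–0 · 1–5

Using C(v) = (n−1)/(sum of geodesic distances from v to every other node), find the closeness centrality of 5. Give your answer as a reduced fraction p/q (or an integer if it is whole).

5/7

Distances from 5: 0:1, 1:1, 2:2, 3:1, 4:2. Sum = 7.
n = 6, so closeness = 5/7.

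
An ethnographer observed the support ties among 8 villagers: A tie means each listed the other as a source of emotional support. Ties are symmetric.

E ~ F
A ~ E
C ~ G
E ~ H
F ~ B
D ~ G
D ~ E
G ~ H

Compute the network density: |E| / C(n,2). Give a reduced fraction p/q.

There are 8 edges and 8 nodes, so the maximum possible is C(8,2) = 28.
Density = 8/28 = 2/7.

2/7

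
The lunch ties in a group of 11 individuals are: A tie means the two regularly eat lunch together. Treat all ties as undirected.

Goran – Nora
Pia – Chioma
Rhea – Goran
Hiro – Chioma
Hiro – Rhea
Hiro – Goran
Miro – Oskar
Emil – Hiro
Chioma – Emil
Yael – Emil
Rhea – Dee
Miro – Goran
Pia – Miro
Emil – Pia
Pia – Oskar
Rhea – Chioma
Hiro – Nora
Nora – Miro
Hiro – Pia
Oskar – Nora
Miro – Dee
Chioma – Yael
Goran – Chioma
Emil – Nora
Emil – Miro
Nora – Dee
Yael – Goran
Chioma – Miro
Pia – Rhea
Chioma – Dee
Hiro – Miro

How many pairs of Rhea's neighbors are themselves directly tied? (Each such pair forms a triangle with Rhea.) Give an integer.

Rhea's neighbors: Chioma, Dee, Goran, Hiro, and Pia.
Neighbor pairs that are themselves tied: Rhea–Chioma–Dee; Rhea–Chioma–Goran; Rhea–Chioma–Hiro; Rhea–Chioma–Pia; Rhea–Goran–Hiro; Rhea–Hiro–Pia. Each forms one triangle with Rhea, for 6 in total.

6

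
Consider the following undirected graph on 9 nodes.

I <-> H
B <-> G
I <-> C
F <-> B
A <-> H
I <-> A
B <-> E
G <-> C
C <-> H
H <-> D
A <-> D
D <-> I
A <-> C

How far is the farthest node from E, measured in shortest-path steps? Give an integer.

Distances from E: A:4, B:1, C:3, D:5, F:2, G:2, H:4, I:4.
The largest is 5 (to D), so the eccentricity of E is 5.

5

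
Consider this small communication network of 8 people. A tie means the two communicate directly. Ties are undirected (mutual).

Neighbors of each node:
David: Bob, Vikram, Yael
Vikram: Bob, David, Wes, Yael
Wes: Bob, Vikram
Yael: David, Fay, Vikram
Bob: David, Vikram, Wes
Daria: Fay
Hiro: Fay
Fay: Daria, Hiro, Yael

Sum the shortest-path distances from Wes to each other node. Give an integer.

17

Distances from Wes: Bob:1, Daria:4, David:2, Fay:3, Hiro:4, Vikram:1, Yael:2.
Sum = 1 + 4 + 2 + 3 + 4 + 1 + 2 = 17.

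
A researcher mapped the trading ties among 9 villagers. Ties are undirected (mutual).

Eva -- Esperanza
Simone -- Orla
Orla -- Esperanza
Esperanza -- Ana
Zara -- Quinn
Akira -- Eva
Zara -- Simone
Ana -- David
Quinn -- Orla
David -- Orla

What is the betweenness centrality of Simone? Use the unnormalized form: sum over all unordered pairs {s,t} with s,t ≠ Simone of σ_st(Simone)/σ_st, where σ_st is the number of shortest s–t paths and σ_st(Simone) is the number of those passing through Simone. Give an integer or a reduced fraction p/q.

Pairs whose geodesics pass through Simone — Ana–Zara: 2/4; Zara–Eva: 1/2; Zara–Esperanza: 1/2; Zara–Akira: 1/2; Zara–Orla: 1/2; Zara–David: 1/2.
All other pairs contribute 0.
Summing the contributions gives betweenness(Simone) = 3.

3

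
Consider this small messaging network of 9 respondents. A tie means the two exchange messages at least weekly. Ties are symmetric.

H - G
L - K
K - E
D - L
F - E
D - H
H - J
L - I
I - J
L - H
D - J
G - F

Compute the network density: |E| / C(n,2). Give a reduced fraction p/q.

There are 12 edges and 9 nodes, so the maximum possible is C(9,2) = 36.
Density = 12/36 = 1/3.

1/3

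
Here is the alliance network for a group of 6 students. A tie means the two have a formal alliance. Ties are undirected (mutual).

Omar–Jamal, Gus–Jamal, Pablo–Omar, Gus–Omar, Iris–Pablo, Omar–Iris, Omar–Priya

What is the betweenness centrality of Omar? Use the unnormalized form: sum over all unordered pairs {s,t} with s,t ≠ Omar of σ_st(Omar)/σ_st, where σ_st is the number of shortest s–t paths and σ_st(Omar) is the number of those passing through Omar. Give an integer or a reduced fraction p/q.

8

Pairs whose geodesics pass through Omar — Priya–Iris: 1; Priya–Pablo: 1; Priya–Jamal: 1; Priya–Gus: 1; Iris–Jamal: 1; Iris–Gus: 1; Pablo–Jamal: 1; Pablo–Gus: 1.
All other pairs contribute 0.
Summing the contributions gives betweenness(Omar) = 8.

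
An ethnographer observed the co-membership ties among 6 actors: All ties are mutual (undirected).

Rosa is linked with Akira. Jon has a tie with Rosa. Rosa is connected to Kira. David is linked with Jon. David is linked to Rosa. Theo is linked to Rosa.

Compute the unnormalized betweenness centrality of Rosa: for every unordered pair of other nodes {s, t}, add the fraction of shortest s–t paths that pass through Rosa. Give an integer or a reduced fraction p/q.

Pairs whose geodesics pass through Rosa — Akira–Kira: 1; Akira–Theo: 1; Akira–David: 1; Akira–Jon: 1; Kira–Theo: 1; Kira–David: 1; Kira–Jon: 1; Theo–David: 1; Theo–Jon: 1.
All other pairs contribute 0.
Summing the contributions gives betweenness(Rosa) = 9.

9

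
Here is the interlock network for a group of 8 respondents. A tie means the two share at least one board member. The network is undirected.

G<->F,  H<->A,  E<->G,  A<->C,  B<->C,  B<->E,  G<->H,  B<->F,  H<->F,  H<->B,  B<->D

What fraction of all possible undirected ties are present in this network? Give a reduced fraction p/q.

11/28

There are 11 edges and 8 nodes, so the maximum possible is C(8,2) = 28.
Density = 11/28.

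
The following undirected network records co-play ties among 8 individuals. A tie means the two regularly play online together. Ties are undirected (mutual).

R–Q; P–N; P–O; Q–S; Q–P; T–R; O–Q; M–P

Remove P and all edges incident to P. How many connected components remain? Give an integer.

3

Without P, the remaining ties split the others into: {O, Q, R, S, T}; {N}; {M}.
That's 3 separate components.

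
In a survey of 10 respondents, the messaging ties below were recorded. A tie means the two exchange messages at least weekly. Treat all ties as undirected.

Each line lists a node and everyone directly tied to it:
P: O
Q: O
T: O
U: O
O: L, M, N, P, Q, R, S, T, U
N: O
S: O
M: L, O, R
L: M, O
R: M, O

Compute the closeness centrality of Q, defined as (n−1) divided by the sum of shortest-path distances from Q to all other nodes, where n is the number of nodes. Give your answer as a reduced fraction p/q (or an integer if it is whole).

9/17

Distances from Q: L:2, M:2, N:2, O:1, P:2, R:2, S:2, T:2, U:2. Sum = 17.
n = 10, so closeness = 9/17.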